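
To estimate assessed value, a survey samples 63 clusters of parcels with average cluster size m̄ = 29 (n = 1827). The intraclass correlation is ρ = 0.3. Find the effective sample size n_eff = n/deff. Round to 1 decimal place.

deff = 1 + (29 − 1)·0.3 = 1 + 8.4 = 9.4.
n_eff = 1827 / 9.4 = 194.4.

194.4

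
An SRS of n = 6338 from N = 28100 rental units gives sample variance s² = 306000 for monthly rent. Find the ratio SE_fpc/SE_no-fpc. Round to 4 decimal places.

f = n/N = 6338/28100 = 0.22555160.
SE_no-fpc = √(s²/n) = 6.9483965; SE_fpc = √((1−f)s²/n) = 6.11478.
Ratio = √(1−f) = 0.88002750.

0.8800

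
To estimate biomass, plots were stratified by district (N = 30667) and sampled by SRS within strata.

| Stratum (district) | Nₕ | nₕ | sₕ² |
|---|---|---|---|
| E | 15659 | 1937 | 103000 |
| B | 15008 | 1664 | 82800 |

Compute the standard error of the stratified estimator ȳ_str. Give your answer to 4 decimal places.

Var(ȳ_str) = Σₕ Wₕ²(1 − fₕ)sₕ²/nₕ with Wₕ = Nₕ/N, N = 30667.
E: Wₕ = 0.51061402; term = 0.51061402²·(1 − 0.12369883)·103000/1937 = 12.149166.
B: Wₕ = 0.48938598; term = 0.48938598²·(1 − 0.11087420)·82800/1664 = 10.596033.
Sum = 22.745199.
SE = √(22.745199) = 4.7692.

4.7692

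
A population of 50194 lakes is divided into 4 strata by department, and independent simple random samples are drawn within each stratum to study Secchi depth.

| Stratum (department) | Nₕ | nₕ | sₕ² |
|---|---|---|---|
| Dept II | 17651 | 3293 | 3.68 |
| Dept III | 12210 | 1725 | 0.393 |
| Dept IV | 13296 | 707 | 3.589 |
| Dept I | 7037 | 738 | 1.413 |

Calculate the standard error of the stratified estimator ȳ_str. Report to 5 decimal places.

0.02225

Var(ȳ_str) = Σₕ Wₕ²(1 − fₕ)sₕ²/nₕ with Wₕ = Nₕ/N, N = 50194.
Dept II: Wₕ = 0.35165558; term = 0.35165558²·(1 − 0.18656167)·3.68/3293 = 1.1241279 × 10^-4.
Dept III: Wₕ = 0.24325617; term = 0.24325617²·(1 − 0.14127764)·0.393/1725 = 1.1576678 × 10^-5.
Dept IV: Wₕ = 0.26489222; term = 0.26489222²·(1 − 0.05317389)·3.589/707 = 3.3725832 × 10^-4.
Dept I: Wₕ = 0.14019604; term = 0.14019604²·(1 − 0.10487424)·1.413/738 = 3.3685372 × 10^-5.
Sum = 4.9493316 × 10^-4.
SE = √(4.9493316 × 10^-4) = 0.02225.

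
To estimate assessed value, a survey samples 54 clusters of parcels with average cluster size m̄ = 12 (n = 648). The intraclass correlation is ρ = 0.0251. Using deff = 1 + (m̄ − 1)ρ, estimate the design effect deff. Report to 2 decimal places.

1.28

deff = 1 + (12 − 1)·0.0251 = 1 + 0.2761 = 1.2761.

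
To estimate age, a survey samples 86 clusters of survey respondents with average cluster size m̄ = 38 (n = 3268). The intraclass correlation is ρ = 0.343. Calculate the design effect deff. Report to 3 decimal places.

13.691

deff = 1 + (38 − 1)·0.343 = 1 + 12.691 = 13.691.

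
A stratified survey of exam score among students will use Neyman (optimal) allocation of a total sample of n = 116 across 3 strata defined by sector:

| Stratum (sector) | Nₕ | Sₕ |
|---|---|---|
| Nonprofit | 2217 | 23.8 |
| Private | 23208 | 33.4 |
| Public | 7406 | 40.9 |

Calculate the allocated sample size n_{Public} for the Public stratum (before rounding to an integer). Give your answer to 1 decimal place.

Neyman allocation: nₕ = n·NₕSₕ / Σⱼ NⱼSⱼ.
Σ NⱼSⱼ = 2217·23.8 + 23208·33.4 + 7406·40.9 = 1.1308172 × 10^6.
n_{Public} = 116·7406·40.9 / (1.1308172 × 10^6) = 31.1.

31.1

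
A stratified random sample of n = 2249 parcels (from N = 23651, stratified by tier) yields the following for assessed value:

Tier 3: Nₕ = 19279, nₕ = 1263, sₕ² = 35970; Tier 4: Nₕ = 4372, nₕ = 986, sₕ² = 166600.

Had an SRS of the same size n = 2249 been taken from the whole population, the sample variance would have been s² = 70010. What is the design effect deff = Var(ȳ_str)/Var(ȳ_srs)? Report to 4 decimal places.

Var(ȳ_str) = Σ Wₕ²(1−fₕ)sₕ²/nₕ with Wₕ = Nₕ/23651:
  Tier 3: (19279/23651)²·(1−1263/19279)·35970/1263 = 17.684018
  Tier 4: (4372/23651)²·(1−986/4372)·166600/986 = 4.4716332
  → Var(ȳ_str) = 22.155651.
Var(ȳ_srs) = (1 − 2249/23651)·70010/2249 = 28.169262.
deff = 22.155651 / 28.169262 = 0.7865.

0.7865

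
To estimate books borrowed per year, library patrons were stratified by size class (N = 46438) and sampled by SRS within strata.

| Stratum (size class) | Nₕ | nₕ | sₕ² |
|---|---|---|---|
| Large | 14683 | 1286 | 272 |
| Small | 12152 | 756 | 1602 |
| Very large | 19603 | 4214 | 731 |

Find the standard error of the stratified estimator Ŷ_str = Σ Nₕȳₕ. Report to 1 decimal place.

19682.2

Var(Ŷ_str) = Σₕ Nₕ²(1 − fₕ)sₕ²/nₕ.
Large: 14683²·(1 − 1286/14683)·272/1286 = 4.1605457 × 10^7.
Small: 12152²·(1 − 756/12152)·1602/756 = 2.934546 × 10^8.
Very large: 19603²·(1 − 4214/19603)·731/4214 = 5.2330609 × 10^7.
Sum = 3.8739067 × 10^8.
SE = √(3.8739067 × 10^8) = 19682.2.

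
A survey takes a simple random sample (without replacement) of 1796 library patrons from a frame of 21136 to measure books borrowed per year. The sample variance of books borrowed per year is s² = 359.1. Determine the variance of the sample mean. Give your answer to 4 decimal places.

Under SRS without replacement, Var(ȳ) = (1 − f)·s²/n with f = n/N = 1796/21136 = 0.08497350.
Var(ȳ) = (1 − 0.08497350)·359.1/1796 = 0.91502650·0.19994432 = 0.18295435.

0.1830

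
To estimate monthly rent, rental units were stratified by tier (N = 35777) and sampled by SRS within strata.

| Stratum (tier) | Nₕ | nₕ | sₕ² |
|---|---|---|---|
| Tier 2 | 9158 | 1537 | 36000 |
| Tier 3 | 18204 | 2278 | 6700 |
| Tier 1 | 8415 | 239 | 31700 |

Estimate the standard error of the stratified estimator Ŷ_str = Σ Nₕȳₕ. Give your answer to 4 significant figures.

107800

Var(Ŷ_str) = Σₕ Nₕ²(1 − fₕ)sₕ²/nₕ.
Tier 2: 9158²·(1 − 1537/9158)·36000/1537 = 1.6347119 × 10^9.
Tier 3: 18204²·(1 − 2278/18204)·6700/2278 = 8.5269678 × 10^8.
Tier 1: 8415²·(1 − 239/8415)·31700/239 = 9.1254936 × 10^9.
Sum = 1.1612902 × 10^10.
SE = √(1.1612902 × 10^10) = 107800.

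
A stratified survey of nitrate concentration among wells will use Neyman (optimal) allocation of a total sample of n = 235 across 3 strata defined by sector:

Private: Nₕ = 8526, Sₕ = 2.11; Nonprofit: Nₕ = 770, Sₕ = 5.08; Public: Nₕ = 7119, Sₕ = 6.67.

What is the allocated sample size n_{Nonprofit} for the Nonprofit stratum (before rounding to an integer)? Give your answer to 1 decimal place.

Neyman allocation: nₕ = n·NₕSₕ / Σⱼ NⱼSⱼ.
Σ NⱼSⱼ = 8526·2.11 + 770·5.08 + 7119·6.67 = 69385.19.
n_{Nonprofit} = 235·770·5.08 / 69385.19 = 13.2.

13.2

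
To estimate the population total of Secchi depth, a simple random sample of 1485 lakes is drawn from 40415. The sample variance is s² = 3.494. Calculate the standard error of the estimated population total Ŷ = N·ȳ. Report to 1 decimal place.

Var(Ŷ) = N²·Var(ȳ) = N²·(1 − n/N)·s²/n.
f = 1485/40415 = 0.03674378; Var(ȳ) = 0.96325622·3.494/1485 = 0.0022664089.
Var(Ŷ) = 40415² · 0.0022664089 = 3.7018893 × 10^6.
SE(Ŷ) = √(3.7018893 × 10^6) = 1924.0.

1924.0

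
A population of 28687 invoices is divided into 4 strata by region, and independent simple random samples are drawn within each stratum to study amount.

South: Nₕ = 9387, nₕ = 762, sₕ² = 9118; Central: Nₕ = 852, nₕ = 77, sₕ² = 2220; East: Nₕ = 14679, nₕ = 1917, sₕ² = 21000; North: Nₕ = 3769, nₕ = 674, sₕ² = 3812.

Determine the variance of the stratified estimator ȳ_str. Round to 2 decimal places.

3.77

Var(ȳ_str) = Σₕ Wₕ²(1 − fₕ)sₕ²/nₕ with Wₕ = Nₕ/N, N = 28687.
South: Wₕ = 0.32722139; term = 0.32722139²·(1 − 0.08117609)·9118/762 = 1.1772272.
Central: Wₕ = 0.02969986; term = 0.02969986²·(1 − 0.09037559)·2220/77 = 0.02313307.
East: Wₕ = 0.51169519; term = 0.51169519²·(1 − 0.13059473)·21000/1917 = 2.4936881.
North: Wₕ = 0.13138355; term = 0.13138355²·(1 − 0.17882728)·3812/674 = 0.080169564.
Sum = 3.7742179.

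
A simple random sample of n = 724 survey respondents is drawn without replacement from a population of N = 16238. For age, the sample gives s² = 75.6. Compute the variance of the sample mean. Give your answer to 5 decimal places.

0.09976

Under SRS without replacement, Var(ȳ) = (1 − f)·s²/n with f = n/N = 724/16238 = 0.04458677.
Var(ȳ) = (1 − 0.04458677)·75.6/724 = 0.95541323·0.10441989 = 0.099764144.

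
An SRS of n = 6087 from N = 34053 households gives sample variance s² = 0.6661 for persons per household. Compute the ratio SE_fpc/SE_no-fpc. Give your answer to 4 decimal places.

0.9062

f = n/N = 6087/34053 = 0.17875077.
SE_no-fpc = √(s²/n) = 0.010460876; SE_fpc = √((1−f)s²/n) = 0.0094799392.
Ratio = √(1−f) = 0.90622802.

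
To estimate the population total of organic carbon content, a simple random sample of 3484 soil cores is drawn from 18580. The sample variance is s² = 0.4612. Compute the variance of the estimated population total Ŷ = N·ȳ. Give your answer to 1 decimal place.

Var(Ŷ) = N²·Var(ȳ) = N²·(1 − n/N)·s²/n.
f = 3484/18580 = 0.18751346; Var(ȳ) = 0.81248654·0.4612/3484 = 1.0755419 × 10^-4.
Var(Ŷ) = 18580² · (1.0755419 × 10^-4) = 37129.47.

37129.5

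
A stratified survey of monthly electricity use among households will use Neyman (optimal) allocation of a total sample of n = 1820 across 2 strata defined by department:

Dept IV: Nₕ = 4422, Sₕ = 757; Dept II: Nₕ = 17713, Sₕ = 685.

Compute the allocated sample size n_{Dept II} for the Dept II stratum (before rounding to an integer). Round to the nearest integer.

Neyman allocation: nₕ = n·NₕSₕ / Σⱼ NⱼSⱼ.
Σ NⱼSⱼ = 4422·757 + 17713·685 = 1.5480859 × 10^7.
n_{Dept II} = 1820·17713·685 / (1.5480859 × 10^7) = 1426.

1426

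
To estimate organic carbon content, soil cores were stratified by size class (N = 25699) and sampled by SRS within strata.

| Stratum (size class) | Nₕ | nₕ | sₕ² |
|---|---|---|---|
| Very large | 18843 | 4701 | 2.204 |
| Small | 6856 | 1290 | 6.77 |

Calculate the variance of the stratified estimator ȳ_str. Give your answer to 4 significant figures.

Var(ȳ_str) = Σₕ Wₕ²(1 − fₕ)sₕ²/nₕ with Wₕ = Nₕ/N, N = 25699.
Very large: Wₕ = 0.73321919; term = 0.73321919²·(1 − 0.24948257)·2.204/4701 = 1.8916891 × 10^-4.
Small: Wₕ = 0.26678081; term = 0.26678081²·(1 − 0.18815636)·6.77/1290 = 3.0323583 × 10^-4.
Sum = 4.9240474 × 10^-4.

4.924 × 10^-4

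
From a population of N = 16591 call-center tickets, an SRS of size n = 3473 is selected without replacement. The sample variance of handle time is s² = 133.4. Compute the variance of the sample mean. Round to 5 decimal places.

Under SRS without replacement, Var(ȳ) = (1 − f)·s²/n with f = n/N = 3473/16591 = 0.20933036.
Var(ȳ) = (1 − 0.20933036)·133.4/3473 = 0.79066964·0.038410596 = 0.030370092.

0.03037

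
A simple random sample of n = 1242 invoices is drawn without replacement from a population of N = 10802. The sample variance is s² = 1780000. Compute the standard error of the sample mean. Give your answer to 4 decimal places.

Under SRS without replacement, Var(ȳ) = (1 − f)·s²/n with f = n/N = 1242/10802 = 0.11497871.
Var(ȳ) = (1 − 0.11497871)·1780000/1242 = 0.88502129·1433.1723 = 1268.388.
SE(ȳ) = √(1268.388) = 35.6144.

35.6144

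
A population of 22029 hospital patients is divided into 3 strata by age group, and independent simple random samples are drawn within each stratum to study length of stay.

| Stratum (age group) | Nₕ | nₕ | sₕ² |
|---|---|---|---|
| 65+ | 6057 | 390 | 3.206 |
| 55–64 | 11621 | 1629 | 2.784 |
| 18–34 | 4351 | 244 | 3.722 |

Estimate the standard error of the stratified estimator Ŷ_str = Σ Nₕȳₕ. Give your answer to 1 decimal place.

Var(Ŷ_str) = Σₕ Nₕ²(1 − fₕ)sₕ²/nₕ.
65+: 6057²·(1 − 390/6057)·3.206/390 = 282169.26.
55–64: 11621²·(1 − 1629/11621)·2.784/1629 = 198446.79.
18–34: 4351²·(1 − 244/4351)·3.722/244 = 272583.98.
Sum = 753200.03.
SE = √(753200.03) = 867.9.

867.9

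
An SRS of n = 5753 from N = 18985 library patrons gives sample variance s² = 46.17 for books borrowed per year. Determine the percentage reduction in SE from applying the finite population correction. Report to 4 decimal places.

f = n/N = 5753/18985 = 0.30302871.
SE_no-fpc = √(s²/n) = 0.089584474; SE_fpc = √((1−f)s²/n) = 0.074789425.
Ratio = √(1−f) = 0.83484807. Reduction = 100·(1 − 0.83484807) = 16.5152%.

16.5152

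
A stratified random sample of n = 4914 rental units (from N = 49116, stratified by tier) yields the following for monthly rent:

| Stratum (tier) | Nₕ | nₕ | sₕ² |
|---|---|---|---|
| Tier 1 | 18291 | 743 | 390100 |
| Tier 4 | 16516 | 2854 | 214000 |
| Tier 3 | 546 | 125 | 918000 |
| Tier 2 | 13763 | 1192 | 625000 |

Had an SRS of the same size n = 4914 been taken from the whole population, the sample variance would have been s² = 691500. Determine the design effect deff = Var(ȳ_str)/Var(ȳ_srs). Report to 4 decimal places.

Var(ȳ_str) = Σ Wₕ²(1−fₕ)sₕ²/nₕ with Wₕ = Nₕ/49116:
  Tier 1: (18291/49116)²·(1−743/18291)·390100/743 = 69.856405
  Tier 4: (16516/49116)²·(1−2854/16516)·214000/2854 = 7.0134706
  Tier 3: (546/49116)²·(1−125/546)·918000/125 = 0.69977984
  Tier 2: (13763/49116)²·(1−1192/13763)·625000/1192 = 37.604578
  → Var(ȳ_str) = 115.17423.
Var(ȳ_srs) = (1 − 4914/49116)·691500/4914 = 126.64148.
deff = 115.17423 / 126.64148 = 0.9095.

0.9095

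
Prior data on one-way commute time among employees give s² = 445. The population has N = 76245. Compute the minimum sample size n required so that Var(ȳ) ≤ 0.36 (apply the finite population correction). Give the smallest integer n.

1217

Without fpc, n₀ = s²/D = 445/0.36 = 1236.1111.
With fpc, (1 − n/N)·s²/n ≤ D requires n ≥ n₀/(1 + n₀/N) = 1236.1111/(1 + 1236.1111/76245) = 1216.3905.
Rounding up, n = 1217.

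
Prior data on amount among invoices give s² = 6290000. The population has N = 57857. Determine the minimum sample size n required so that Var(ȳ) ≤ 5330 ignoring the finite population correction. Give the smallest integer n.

1181

Without fpc, n₀ = s²/D = 6290000/5330 = 1180.1126.
Rounding up, n = 1181.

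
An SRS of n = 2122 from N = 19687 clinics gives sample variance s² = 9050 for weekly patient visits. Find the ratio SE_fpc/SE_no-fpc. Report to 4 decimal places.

0.9446

f = n/N = 2122/19687 = 0.10778686.
SE_no-fpc = √(s²/n) = 2.06515; SE_fpc = √((1−f)s²/n) = 1.9506794.
Ratio = √(1−f) = 0.94457034.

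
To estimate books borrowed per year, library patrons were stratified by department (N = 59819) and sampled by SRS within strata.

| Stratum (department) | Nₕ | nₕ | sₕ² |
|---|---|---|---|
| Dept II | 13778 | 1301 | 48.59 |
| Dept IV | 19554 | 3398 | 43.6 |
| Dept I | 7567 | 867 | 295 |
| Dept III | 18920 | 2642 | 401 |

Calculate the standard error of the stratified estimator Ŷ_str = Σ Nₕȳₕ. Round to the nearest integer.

8630

Var(Ŷ_str) = Σₕ Nₕ²(1 − fₕ)sₕ²/nₕ.
Dept II: 13778²·(1 − 1301/13778)·48.59/1301 = 6.4204572 × 10^6.
Dept IV: 19554²·(1 − 3398/19554)·43.6/3398 = 4.0535223 × 10^6.
Dept I: 7567²·(1 − 867/7567)·295/867 = 1.7250491 × 10^7.
Dept III: 18920²·(1 − 2642/18920)·401/2642 = 4.6744846 × 10^7.
Sum = 7.4469317 × 10^7.
SE = √(7.4469317 × 10^7) = 8630.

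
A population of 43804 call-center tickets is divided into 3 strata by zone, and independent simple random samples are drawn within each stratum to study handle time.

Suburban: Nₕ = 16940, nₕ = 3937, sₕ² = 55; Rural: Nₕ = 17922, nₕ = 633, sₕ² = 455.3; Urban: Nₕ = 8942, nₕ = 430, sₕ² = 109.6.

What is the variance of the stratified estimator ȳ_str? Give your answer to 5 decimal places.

Var(ȳ_str) = Σₕ Wₕ²(1 − fₕ)sₕ²/nₕ with Wₕ = Nₕ/N, N = 43804.
Suburban: Wₕ = 0.38672267; term = 0.38672267²·(1 − 0.23240850)·55/3937 = 0.0016037132.
Rural: Wₕ = 0.40914072; term = 0.40914072²·(1 − 0.03531972)·455.3/633 = 0.11615094.
Urban: Wₕ = 0.20413661; term = 0.20413661²·(1 − 0.04808768)·109.6/430 = 0.010110691.
Sum = 0.12786534.

0.12787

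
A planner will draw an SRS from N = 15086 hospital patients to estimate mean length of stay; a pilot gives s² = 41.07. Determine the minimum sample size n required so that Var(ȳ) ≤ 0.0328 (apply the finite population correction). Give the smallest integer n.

1157

Without fpc, n₀ = s²/D = 41.07/0.0328 = 1252.1341.
With fpc, (1 − n/N)·s²/n ≤ D requires n ≥ n₀/(1 + n₀/N) = 1252.1341/(1 + 1252.1341/15086) = 1156.1721.
Rounding up, n = 1157.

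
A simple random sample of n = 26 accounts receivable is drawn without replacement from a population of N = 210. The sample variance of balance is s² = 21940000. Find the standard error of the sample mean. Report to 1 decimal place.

Under SRS without replacement, Var(ȳ) = (1 − f)·s²/n with f = n/N = 26/210 = 0.12380952.
Var(ȳ) = (1 − 0.12380952)·21940000/26 = 0.87619048·843846.15 = 739369.96.
SE(ȳ) = √(739369.96) = 859.9.

859.9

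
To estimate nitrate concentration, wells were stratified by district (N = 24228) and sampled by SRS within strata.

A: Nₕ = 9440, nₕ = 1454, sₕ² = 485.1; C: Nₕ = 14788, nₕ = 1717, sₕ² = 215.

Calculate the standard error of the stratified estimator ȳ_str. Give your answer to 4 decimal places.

0.2900

Var(ȳ_str) = Σₕ Wₕ²(1 − fₕ)sₕ²/nₕ with Wₕ = Nₕ/N, N = 24228.
A: Wₕ = 0.38963183; term = 0.38963183²·(1 − 0.15402542)·485.1/1454 = 0.042848245.
C: Wₕ = 0.61036817; term = 0.61036817²·(1 − 0.11610765)·215/1717 = 0.041233604.
Sum = 0.084081849.
SE = √(0.084081849) = 0.2900.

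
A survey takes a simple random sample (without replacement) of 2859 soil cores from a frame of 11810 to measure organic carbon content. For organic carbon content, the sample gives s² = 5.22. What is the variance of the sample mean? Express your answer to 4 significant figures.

0.001384

Under SRS without replacement, Var(ȳ) = (1 − f)·s²/n with f = n/N = 2859/11810 = 0.24208298.
Var(ȳ) = (1 − 0.24208298)·5.22/2859 = 0.75791702·0.0018258132 = 0.0013838149.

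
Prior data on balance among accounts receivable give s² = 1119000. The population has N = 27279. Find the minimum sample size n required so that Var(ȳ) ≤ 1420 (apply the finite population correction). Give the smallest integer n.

Without fpc, n₀ = s²/D = 1119000/1420 = 788.0282.
With fpc, (1 − n/N)·s²/n ≤ D requires n ≥ n₀/(1 + n₀/N) = 788.0282/(1 + 788.0282/27279) = 765.9030.
Rounding up, n = 766.

766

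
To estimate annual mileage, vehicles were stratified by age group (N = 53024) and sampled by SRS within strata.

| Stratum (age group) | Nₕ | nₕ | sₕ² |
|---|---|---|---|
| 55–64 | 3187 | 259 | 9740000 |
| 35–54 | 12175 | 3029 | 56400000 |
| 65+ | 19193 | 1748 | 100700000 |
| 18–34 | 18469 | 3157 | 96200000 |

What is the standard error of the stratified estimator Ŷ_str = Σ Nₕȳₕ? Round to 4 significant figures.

5.507 × 10^6

Var(Ŷ_str) = Σₕ Nₕ²(1 − fₕ)sₕ²/nₕ.
55–64: 3187²·(1 − 259/3187)·9740000/259 = 3.509234 × 10^11.
35–54: 12175²·(1 − 3029/12175)·56400000/3029 = 2.0733852 × 10^12.
65+: 19193²·(1 − 1748/19193)·100700000/1748 = 1.9288652 × 10^13.
18–34: 18469²·(1 − 3157/18469)·96200000/3157 = 8.6173909 × 10^12.
Sum = 3.0330352 × 10^13.
SE = √(3.0330352 × 10^13) = 5.507 × 10^6.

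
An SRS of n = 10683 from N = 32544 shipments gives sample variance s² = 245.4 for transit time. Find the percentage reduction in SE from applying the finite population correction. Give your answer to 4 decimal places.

18.0405

f = n/N = 10683/32544 = 0.32826327.
SE_no-fpc = √(s²/n) = 0.15156212; SE_fpc = √((1−f)s²/n) = 0.12421962.
Ratio = √(1−f) = 0.81959546. Reduction = 100·(1 − 0.81959546) = 18.0405%.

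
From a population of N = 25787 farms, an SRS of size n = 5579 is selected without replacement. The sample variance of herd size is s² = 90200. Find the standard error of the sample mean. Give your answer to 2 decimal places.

3.56

Under SRS without replacement, Var(ȳ) = (1 − f)·s²/n with f = n/N = 5579/25787 = 0.21634932.
Var(ȳ) = (1 − 0.21634932)·90200/5579 = 0.78365068·16.167772 = 12.669885.
SE(ȳ) = √(12.669885) = 3.56.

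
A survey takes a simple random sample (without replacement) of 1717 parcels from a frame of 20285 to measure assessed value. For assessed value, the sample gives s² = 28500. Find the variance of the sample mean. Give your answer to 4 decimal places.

Under SRS without replacement, Var(ȳ) = (1 − f)·s²/n with f = n/N = 1717/20285 = 0.08464383.
Var(ȳ) = (1 − 0.08464383)·28500/1717 = 0.91535617·16.598719 = 15.19374.

15.1937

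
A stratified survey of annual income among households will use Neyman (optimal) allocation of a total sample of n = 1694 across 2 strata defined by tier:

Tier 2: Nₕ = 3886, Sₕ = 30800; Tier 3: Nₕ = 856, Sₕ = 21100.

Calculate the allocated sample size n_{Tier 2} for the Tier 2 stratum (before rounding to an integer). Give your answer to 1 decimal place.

1471.9

Neyman allocation: nₕ = n·NₕSₕ / Σⱼ NⱼSⱼ.
Σ NⱼSⱼ = 3886·30800 + 856·21100 = 1.377504 × 10^8.
n_{Tier 2} = 1694·3886·30800 / (1.377504 × 10^8) = 1471.9.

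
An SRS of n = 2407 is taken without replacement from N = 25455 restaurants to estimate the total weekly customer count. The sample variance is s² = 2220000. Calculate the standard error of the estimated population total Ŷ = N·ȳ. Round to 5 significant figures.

735600

Var(Ŷ) = N²·Var(ȳ) = N²·(1 − n/N)·s²/n.
f = 2407/25455 = 0.09455903; Var(ȳ) = 0.90544097·2220000/2407 = 835.0972.
Var(Ŷ) = 25455² · 835.0972 = 5.411071 × 10^11.
SE(Ŷ) = √(5.411071 × 10^11) = 735600.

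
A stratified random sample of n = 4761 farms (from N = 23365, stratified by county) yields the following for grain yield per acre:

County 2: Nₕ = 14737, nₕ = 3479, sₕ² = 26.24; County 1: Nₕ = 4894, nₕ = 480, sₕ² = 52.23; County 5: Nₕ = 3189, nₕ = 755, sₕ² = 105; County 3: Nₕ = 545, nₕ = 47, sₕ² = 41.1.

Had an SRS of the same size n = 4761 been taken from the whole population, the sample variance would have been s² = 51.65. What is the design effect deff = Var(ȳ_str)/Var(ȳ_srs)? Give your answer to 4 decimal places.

Var(ȳ_str) = Σ Wₕ²(1−fₕ)sₕ²/nₕ with Wₕ = Nₕ/23365:
  County 2: (14737/23365)²·(1−3479/14737)·26.24/3479 = 0.002292177
  County 1: (4894/23365)²·(1−480/4894)·52.23/480 = 0.0043056975
  County 5: (3189/23365)²·(1−755/3189)·105/755 = 0.0019773606
  County 3: (545/23365)²·(1−47/545)·41.1/47 = 4.3474865 × 10^-4
  → Var(ȳ_str) = 0.0090099838.
Var(ȳ_srs) = (1 − 4761/23365)·51.65/4761 = 0.0086379899.
deff = 0.0090099838 / 0.0086379899 = 1.0431.

1.0431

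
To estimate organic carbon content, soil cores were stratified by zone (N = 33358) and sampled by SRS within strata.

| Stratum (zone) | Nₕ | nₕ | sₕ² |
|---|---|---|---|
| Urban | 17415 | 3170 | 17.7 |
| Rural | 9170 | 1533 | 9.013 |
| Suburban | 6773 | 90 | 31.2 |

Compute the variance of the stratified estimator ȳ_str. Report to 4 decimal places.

Var(ȳ_str) = Σₕ Wₕ²(1 − fₕ)sₕ²/nₕ with Wₕ = Nₕ/N, N = 33358.
Urban: Wₕ = 0.52206367; term = 0.52206367²·(1 − 0.18202699)·17.7/3170 = 0.001244801.
Rural: Wₕ = 0.27489658; term = 0.27489658²·(1 − 0.16717557)·9.013/1533 = 3.70015 × 10^-4.
Suburban: Wₕ = 0.20303975; term = 0.20303975²·(1 − 0.01328806)·31.2/90 = 0.014101477.
Sum = 0.015716293.

0.0157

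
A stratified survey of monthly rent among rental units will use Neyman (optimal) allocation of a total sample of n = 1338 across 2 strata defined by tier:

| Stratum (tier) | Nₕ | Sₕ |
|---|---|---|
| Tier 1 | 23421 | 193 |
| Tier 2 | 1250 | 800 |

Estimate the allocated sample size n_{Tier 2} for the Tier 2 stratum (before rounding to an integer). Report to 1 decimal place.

Neyman allocation: nₕ = n·NₕSₕ / Σⱼ NⱼSⱼ.
Σ NⱼSⱼ = 23421·193 + 1250·800 = 5.520253 × 10^6.
n_{Tier 2} = 1338·1250·800 / (5.520253 × 10^6) = 242.4.

242.4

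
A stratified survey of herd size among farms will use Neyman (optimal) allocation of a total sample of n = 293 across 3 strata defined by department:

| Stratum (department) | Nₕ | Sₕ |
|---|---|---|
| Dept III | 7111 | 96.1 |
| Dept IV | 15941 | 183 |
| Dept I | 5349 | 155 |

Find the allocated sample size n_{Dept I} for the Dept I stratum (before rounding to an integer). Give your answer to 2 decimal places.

Neyman allocation: nₕ = n·NₕSₕ / Σⱼ NⱼSⱼ.
Σ NⱼSⱼ = 7111·96.1 + 15941·183 + 5349·155 = 4.4296651 × 10^6.
n_{Dept I} = 293·5349·155 / (4.4296651 × 10^6) = 54.84.

54.84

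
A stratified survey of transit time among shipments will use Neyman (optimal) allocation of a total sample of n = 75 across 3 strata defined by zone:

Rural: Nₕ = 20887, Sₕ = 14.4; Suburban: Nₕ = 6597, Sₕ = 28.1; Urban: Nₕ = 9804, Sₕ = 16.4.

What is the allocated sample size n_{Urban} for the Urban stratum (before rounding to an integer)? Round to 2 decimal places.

18.64

Neyman allocation: nₕ = n·NₕSₕ / Σⱼ NⱼSⱼ.
Σ NⱼSⱼ = 20887·14.4 + 6597·28.1 + 9804·16.4 = 646934.1.
n_{Urban} = 75·9804·16.4 / 646934.1 = 18.64.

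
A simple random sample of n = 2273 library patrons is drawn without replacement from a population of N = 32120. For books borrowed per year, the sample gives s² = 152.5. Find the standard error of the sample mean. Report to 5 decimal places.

0.24969

Under SRS without replacement, Var(ȳ) = (1 − f)·s²/n with f = n/N = 2273/32120 = 0.07076588.
Var(ȳ) = (1 − 0.07076588)·152.5/2273 = 0.92923412·0.067091949 = 0.062344128.
SE(ȳ) = √(0.062344128) = 0.24969.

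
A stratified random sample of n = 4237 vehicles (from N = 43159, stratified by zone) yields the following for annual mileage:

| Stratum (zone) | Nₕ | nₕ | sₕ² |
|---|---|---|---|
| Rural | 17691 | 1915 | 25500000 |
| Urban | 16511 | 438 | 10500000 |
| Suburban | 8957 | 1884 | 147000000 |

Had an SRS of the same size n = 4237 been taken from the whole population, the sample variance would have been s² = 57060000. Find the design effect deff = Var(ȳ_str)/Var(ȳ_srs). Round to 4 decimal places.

Var(ȳ_str) = Σ Wₕ²(1−fₕ)sₕ²/nₕ with Wₕ = Nₕ/43159:
  Rural: (17691/43159)²·(1−1915/17691)·25500000/1915 = 1995.1609
  Urban: (16511/43159)²·(1−438/16511)·10500000/438 = 3415.4094
  Suburban: (8957/43159)²·(1−1884/8957)·147000000/1884 = 2653.7495
  → Var(ȳ_str) = 8064.3198.
Var(ȳ_srs) = (1 − 4237/43159)·57060000/4237 = 12144.988.
deff = 8064.3198 / 12144.988 = 0.6640.

0.6640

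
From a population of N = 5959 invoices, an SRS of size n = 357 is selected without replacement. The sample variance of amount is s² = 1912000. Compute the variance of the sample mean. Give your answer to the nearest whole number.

5035

Under SRS without replacement, Var(ȳ) = (1 − f)·s²/n with f = n/N = 357/5959 = 0.05990938.
Var(ȳ) = (1 − 0.05990938)·1912000/357 = 0.94009062·5355.7423 = 5034.8831.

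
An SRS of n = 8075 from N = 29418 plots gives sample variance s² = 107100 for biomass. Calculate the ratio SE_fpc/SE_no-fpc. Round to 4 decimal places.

f = n/N = 8075/29418 = 0.27449181.
SE_no-fpc = √(s²/n) = 3.6418619; SE_fpc = √((1−f)s²/n) = 3.1020203.
Ratio = √(1−f) = 0.85176769.

0.8518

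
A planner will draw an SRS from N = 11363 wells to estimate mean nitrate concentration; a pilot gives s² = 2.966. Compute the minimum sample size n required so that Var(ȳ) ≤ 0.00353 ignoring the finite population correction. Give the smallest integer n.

Without fpc, n₀ = s²/D = 2.966/0.00353 = 840.2266.
Rounding up, n = 841.

841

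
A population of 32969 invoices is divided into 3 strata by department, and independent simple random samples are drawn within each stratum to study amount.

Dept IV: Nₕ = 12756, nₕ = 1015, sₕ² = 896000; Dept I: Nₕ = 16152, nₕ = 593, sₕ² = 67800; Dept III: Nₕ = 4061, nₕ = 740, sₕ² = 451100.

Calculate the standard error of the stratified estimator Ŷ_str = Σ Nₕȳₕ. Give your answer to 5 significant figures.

Var(Ŷ_str) = Σₕ Nₕ²(1 − fₕ)sₕ²/nₕ.
Dept IV: 12756²·(1 − 1015/12756)·896000/1015 = 1.3220917 × 10^11.
Dept I: 16152²·(1 − 593/16152)·67800/593 = 2.8733133 × 10^10.
Dept III: 4061²·(1 − 740/4061)·451100/740 = 8.2213469 × 10^9.
Sum = 1.6916365 × 10^11.
SE = √(1.6916365 × 10^11) = 411300.

411300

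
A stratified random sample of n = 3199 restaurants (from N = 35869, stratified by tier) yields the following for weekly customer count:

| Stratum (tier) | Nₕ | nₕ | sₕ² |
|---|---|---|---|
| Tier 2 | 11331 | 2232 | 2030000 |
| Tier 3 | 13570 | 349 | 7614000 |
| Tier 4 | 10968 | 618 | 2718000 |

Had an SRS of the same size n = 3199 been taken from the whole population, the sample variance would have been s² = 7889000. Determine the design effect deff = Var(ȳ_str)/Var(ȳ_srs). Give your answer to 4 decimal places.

Var(ȳ_str) = Σ Wₕ²(1−fₕ)sₕ²/nₕ with Wₕ = Nₕ/35869:
  Tier 2: (11331/35869)²·(1−2232/11331)·2030000/2232 = 72.882828
  Tier 3: (13570/35869)²·(1−349/13570)·7614000/349 = 3042.2371
  Tier 4: (10968/35869)²·(1−618/10968)·2718000/618 = 388.05227
  → Var(ȳ_str) = 3503.1722.
Var(ȳ_srs) = (1 − 3199/35869)·7889000/3199 = 2246.1439.
deff = 3503.1722 / 2246.1439 = 1.5596.

1.5596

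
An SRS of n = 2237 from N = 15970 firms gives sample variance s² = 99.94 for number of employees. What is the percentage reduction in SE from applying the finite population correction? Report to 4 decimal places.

f = n/N = 2237/15970 = 0.14007514.
SE_no-fpc = √(s²/n) = 0.21136676; SE_fpc = √((1−f)s²/n) = 0.1960049.
Ratio = √(1−f) = 0.92732134. Reduction = 100·(1 − 0.92732134) = 7.2679%.

7.2679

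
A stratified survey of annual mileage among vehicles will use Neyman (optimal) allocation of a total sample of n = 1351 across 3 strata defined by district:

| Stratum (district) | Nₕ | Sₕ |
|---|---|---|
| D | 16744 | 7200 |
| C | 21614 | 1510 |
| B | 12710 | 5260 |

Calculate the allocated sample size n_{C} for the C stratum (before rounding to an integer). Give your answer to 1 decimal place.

200.4

Neyman allocation: nₕ = n·NₕSₕ / Σⱼ NⱼSⱼ.
Σ NⱼSⱼ = 16744·7200 + 21614·1510 + 12710·5260 = 2.2004854 × 10^8.
n_{C} = 1351·21614·1510 / (2.2004854 × 10^8) = 200.4.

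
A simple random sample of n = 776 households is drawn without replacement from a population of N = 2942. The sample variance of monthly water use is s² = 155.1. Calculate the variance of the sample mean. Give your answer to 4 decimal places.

0.1472

Under SRS without replacement, Var(ȳ) = (1 − f)·s²/n with f = n/N = 776/2942 = 0.26376615.
Var(ȳ) = (1 − 0.26376615)·155.1/776 = 0.73623385·0.19987113 = 0.1471519.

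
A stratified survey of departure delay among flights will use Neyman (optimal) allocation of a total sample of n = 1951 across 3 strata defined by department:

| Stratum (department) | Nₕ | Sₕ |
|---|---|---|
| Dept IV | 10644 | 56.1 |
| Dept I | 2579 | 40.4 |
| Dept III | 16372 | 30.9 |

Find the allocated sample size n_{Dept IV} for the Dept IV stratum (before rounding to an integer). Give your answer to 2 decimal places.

965.03

Neyman allocation: nₕ = n·NₕSₕ / Σⱼ NⱼSⱼ.
Σ NⱼSⱼ = 10644·56.1 + 2579·40.4 + 16372·30.9 = 1.2072148 × 10^6.
n_{Dept IV} = 1951·10644·56.1 / (1.2072148 × 10^6) = 965.03.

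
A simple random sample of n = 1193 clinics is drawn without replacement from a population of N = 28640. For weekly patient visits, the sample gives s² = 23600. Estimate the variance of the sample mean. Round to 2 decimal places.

Under SRS without replacement, Var(ȳ) = (1 − f)·s²/n with f = n/N = 1193/28640 = 0.04165503.
Var(ȳ) = (1 − 0.04165503)·23600/1193 = 0.95834497·19.782062 = 18.95804.

18.96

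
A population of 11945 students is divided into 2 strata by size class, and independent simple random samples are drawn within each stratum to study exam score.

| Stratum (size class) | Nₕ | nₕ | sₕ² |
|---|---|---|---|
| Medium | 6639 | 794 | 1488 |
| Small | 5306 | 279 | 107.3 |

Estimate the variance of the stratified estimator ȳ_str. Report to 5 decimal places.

0.58157

Var(ȳ_str) = Σₕ Wₕ²(1 − fₕ)sₕ²/nₕ with Wₕ = Nₕ/N, N = 11945.
Medium: Wₕ = 0.55579740; term = 0.55579740²·(1 − 0.11959632)·1488/794 = 0.50967966.
Small: Wₕ = 0.44420260; term = 0.44420260²·(1 − 0.05258198)·107.3/279 = 0.071895108.
Sum = 0.58157477.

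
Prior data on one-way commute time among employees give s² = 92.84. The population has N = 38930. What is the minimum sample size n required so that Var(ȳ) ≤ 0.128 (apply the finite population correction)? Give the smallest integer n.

Without fpc, n₀ = s²/D = 92.84/0.128 = 725.3125.
With fpc, (1 − n/N)·s²/n ≤ D requires n ≥ n₀/(1 + n₀/N) = 725.3125/(1 + 725.3125/38930) = 712.0462.
Rounding up, n = 713.

713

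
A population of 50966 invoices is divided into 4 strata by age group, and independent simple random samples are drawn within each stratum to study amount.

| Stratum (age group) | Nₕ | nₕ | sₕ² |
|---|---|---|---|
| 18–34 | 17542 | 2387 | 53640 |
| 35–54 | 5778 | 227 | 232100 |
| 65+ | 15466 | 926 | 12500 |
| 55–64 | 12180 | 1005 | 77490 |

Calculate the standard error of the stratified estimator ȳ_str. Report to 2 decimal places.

4.49

Var(ȳ_str) = Σₕ Wₕ²(1 − fₕ)sₕ²/nₕ with Wₕ = Nₕ/N, N = 50966.
18–34: Wₕ = 0.34419024; term = 0.34419024²·(1 − 0.13607342)·53640/2387 = 2.2999071.
35–54: Wₕ = 0.11336970; term = 0.11336970²·(1 − 0.03928695)·232100/227 = 12.625162.
65+: Wₕ = 0.30345721; term = 0.30345721²·(1 − 0.05987327)·12500/926 = 1.1686389.
55–64: Wₕ = 0.23898285; term = 0.23898285²·(1 − 0.08251232)·77490/1005 = 4.0402973.
Sum = 20.134005.
SE = √(20.134005) = 4.49.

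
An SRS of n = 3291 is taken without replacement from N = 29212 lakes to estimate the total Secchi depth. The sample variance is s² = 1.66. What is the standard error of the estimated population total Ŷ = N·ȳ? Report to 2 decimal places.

618.01

Var(Ŷ) = N²·Var(ȳ) = N²·(1 − n/N)·s²/n.
f = 3291/29212 = 0.11265918; Var(ȳ) = 0.88734082·1.66/3291 = 4.4757999 × 10^-4.
Var(Ŷ) = 29212² · (4.4757999 × 10^-4) = 381938.33.
SE(Ŷ) = √(381938.33) = 618.01.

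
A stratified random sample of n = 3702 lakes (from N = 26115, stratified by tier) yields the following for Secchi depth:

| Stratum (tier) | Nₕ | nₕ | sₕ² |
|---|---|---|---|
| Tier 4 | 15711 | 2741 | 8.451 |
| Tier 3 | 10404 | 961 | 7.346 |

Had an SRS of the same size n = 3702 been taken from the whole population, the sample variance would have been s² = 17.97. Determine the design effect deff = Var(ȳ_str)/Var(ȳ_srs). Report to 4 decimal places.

0.4855

Var(ȳ_str) = Σ Wₕ²(1−fₕ)sₕ²/nₕ with Wₕ = Nₕ/26115:
  Tier 4: (15711/26115)²·(1−2741/15711)·8.451/2741 = 9.2121884 × 10^-4
  Tier 3: (10404/26115)²·(1−961/10404)·7.346/961 = 0.0011011787
  → Var(ȳ_str) = 0.0020223975.
Var(ȳ_srs) = (1 − 3702/26115)·17.97/3702 = 0.0041660226.
deff = 0.0020223975 / 0.0041660226 = 0.4855.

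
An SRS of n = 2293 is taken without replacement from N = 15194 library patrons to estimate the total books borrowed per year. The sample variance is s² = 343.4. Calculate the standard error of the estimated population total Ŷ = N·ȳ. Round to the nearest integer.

5418

Var(Ŷ) = N²·Var(ȳ) = N²·(1 − n/N)·s²/n.
f = 2293/15194 = 0.15091483; Var(ȳ) = 0.84908517·343.4/2293 = 0.12715911.
Var(Ŷ) = 15194² · 0.12715911 = 2.9355652 × 10^7.
SE(Ŷ) = √(2.9355652 × 10^7) = 5418.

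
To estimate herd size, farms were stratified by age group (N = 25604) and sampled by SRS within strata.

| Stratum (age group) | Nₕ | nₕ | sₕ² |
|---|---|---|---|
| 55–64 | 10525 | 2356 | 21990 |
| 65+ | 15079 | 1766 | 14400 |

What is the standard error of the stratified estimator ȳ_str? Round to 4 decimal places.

Var(ȳ_str) = Σₕ Wₕ²(1 − fₕ)sₕ²/nₕ with Wₕ = Nₕ/N, N = 25604.
55–64: Wₕ = 0.41106858; term = 0.41106858²·(1 − 0.22384798)·21990/2356 = 1.2241237.
65+: Wₕ = 0.58893142; term = 0.58893142²·(1 − 0.11711652)·14400/1766 = 2.49692.
Sum = 3.7210437.
SE = √(3.7210437) = 1.9290.

1.9290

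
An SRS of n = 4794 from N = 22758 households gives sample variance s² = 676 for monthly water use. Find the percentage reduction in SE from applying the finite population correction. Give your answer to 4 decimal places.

11.1547

f = n/N = 4794/22758 = 0.21065120.
SE_no-fpc = √(s²/n) = 0.37551244; SE_fpc = √((1−f)s²/n) = 0.33362517.
Ratio = √(1−f) = 0.88845304. Reduction = 100·(1 − 0.88845304) = 11.1547%.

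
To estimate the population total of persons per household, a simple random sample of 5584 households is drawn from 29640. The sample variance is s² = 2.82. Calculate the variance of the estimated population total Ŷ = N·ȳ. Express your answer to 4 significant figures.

Var(Ŷ) = N²·Var(ȳ) = N²·(1 − n/N)·s²/n.
f = 5584/29640 = 0.18839406; Var(ȳ) = 0.81160594·2.82/5584 = 4.0987263 × 10^-4.
Var(Ŷ) = 29640² · (4.0987263 × 10^-4) = 360085.24.

360100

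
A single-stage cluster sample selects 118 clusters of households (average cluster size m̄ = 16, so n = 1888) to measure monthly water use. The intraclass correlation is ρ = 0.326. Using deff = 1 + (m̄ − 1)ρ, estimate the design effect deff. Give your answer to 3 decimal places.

deff = 1 + (16 − 1)·0.326 = 1 + 4.89 = 5.89.

5.890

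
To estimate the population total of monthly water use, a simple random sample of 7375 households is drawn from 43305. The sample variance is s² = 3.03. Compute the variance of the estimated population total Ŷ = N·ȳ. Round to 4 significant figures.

Var(Ŷ) = N²·Var(ȳ) = N²·(1 − n/N)·s²/n.
f = 7375/43305 = 0.17030366; Var(ȳ) = 0.82969634·3.03/7375 = 3.4087863 × 10^-4.
Var(Ŷ) = 43305² · (3.4087863 × 10^-4) = 639257.54.

639300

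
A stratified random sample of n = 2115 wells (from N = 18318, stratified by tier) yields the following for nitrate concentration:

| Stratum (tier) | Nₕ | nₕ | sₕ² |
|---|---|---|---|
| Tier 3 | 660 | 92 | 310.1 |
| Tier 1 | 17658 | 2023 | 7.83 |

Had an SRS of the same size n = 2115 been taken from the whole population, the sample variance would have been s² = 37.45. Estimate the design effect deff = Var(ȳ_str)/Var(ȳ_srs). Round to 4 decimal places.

0.4438

Var(ȳ_str) = Σ Wₕ²(1−fₕ)sₕ²/nₕ with Wₕ = Nₕ/18318:
  Tier 3: (660/18318)²·(1−92/660)·310.1/92 = 0.003765738
  Tier 1: (17658/18318)²·(1−2023/17658)·7.83/2023 = 0.003184558
  → Var(ȳ_str) = 0.006950296.
Var(ȳ_srs) = (1 − 2115/18318)·37.45/2115 = 0.015662419.
deff = 0.006950296 / 0.015662419 = 0.4438.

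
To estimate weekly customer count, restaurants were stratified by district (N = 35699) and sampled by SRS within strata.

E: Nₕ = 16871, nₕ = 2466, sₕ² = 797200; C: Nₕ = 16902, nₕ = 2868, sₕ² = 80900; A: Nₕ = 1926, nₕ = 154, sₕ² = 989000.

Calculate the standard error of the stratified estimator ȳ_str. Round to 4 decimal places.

9.1704

Var(ȳ_str) = Σₕ Wₕ²(1 − fₕ)sₕ²/nₕ with Wₕ = Nₕ/N, N = 35699.
E: Wₕ = 0.47259027; term = 0.47259027²·(1 − 0.14616798)·797200/2466 = 61.647604.
C: Wₕ = 0.47345864; term = 0.47345864²·(1 − 0.16968406)·80900/2868 = 5.250212.
A: Wₕ = 0.05395109; term = 0.05395109²·(1 − 0.07995846)·989000/154 = 17.198219.
Sum = 84.096035.
SE = √(84.096035) = 9.1704.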